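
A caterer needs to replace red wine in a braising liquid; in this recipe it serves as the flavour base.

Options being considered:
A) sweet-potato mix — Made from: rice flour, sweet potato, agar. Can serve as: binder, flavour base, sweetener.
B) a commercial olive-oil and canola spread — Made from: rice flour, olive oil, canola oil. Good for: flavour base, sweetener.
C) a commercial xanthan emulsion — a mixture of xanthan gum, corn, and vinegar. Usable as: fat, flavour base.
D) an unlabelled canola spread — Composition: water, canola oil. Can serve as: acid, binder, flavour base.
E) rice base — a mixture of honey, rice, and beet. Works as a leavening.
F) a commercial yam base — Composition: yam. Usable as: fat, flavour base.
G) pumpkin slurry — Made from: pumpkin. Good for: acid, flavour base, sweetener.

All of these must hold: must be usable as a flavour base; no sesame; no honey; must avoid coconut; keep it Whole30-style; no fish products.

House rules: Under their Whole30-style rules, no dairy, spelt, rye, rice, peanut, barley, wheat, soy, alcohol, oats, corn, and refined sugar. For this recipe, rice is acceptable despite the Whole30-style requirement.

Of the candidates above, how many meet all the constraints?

5

A: rice is permitted under the Whole30-style carve-out; nothing else excluded — OK
B: rice is permitted under the Whole30-style carve-out; nothing else excluded — keep
C: has corn, so not Whole30-style — reject
D: every rule checks out — keep
E: not usable as a flavour base; has honey, so not honey-free — reject
F: works as a flavour base, Whole30-style, no honey — OK
G: nothing on the exclusion list — OK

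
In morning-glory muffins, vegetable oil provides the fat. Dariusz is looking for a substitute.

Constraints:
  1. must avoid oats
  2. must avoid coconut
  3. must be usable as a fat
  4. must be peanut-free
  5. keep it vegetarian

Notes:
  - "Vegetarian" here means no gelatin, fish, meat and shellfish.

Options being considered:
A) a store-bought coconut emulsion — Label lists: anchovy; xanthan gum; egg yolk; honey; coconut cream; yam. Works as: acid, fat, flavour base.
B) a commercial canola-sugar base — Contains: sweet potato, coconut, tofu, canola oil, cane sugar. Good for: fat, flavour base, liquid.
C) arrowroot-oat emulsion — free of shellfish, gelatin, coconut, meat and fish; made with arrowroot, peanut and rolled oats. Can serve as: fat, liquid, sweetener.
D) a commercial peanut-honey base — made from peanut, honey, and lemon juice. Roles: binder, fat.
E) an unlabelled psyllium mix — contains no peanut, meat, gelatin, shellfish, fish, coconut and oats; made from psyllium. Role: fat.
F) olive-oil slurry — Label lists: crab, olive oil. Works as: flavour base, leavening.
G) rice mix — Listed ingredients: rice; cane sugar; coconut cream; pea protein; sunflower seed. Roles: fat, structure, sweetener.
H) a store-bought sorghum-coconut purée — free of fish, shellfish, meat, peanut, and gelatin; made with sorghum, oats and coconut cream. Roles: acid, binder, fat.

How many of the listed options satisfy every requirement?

A: has anchovy, so not vegetarian; has coconut cream, so not coconut-free — out
B: has coconut, so not coconut-free — no
C: has rolled oats, so not oat-free; has peanut, so not peanut-free — reject
D: has peanut, so not peanut-free — out
E: works as a fat, vegetarian, no peanut — OK
F: not usable as a fat; has crab, so not vegetarian — out
G: has coconut cream, so not coconut-free — reject
H: has coconut cream, so not coconut-free; has oats, so not oat-free — reject

1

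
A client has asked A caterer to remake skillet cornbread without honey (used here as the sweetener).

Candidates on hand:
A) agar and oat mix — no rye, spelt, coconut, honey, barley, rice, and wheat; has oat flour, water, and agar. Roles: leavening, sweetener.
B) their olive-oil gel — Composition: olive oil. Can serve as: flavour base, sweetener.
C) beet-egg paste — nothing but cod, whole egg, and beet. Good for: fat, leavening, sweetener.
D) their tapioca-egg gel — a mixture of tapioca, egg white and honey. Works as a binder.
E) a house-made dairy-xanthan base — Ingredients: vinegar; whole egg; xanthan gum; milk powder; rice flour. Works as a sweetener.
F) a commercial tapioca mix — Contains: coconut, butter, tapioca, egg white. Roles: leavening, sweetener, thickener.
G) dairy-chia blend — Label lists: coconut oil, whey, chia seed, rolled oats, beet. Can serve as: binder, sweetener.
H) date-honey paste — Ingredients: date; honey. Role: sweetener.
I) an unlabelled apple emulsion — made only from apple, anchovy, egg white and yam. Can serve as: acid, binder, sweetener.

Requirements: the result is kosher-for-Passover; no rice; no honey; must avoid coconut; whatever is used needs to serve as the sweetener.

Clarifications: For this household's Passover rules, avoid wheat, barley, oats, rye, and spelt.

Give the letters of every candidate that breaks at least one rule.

A: has oat flour, so not kosher-for-Passover — no
B: all constraints satisfied — valid
C: every rule checks out — keep
D: not usable as a sweetener; has honey, so not honey-free — out
E: has rice flour, so not rice-free — reject
F: has coconut, so not coconut-free — no
G: has rolled oats, so not kosher-for-Passover; has coconut oil, so not coconut-free — no
H: has honey, so not honey-free — no
I: egg white and anchovy etc. — none of it excluded — OK

A, D, E, F, G, H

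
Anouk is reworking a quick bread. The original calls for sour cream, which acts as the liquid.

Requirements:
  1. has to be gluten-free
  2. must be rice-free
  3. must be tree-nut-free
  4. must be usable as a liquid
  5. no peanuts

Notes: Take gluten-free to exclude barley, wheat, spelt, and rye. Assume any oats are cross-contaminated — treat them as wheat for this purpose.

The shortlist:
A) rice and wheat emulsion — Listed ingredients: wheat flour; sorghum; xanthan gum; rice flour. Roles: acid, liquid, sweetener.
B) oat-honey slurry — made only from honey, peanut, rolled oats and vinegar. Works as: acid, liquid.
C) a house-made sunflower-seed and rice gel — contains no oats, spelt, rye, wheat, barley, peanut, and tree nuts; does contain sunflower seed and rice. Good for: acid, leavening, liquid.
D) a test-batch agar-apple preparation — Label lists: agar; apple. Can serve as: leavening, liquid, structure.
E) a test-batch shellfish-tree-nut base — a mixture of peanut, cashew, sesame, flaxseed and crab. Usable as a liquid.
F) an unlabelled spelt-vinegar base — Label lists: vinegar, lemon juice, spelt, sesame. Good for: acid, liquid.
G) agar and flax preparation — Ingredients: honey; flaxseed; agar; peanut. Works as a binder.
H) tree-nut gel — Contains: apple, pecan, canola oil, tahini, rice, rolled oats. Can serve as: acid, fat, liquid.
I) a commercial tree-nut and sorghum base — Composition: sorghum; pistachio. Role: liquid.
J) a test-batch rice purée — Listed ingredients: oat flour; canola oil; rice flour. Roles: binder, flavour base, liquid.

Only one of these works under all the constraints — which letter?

D

A: has wheat flour, so not gluten-free; has rice flour, so not rice-free — reject
B: has rolled oats, so not gluten-free; has peanut, so not peanut-free — reject
C: has rice, so not rice-free — reject
D: every rule checks out — valid
E: has peanut, so not peanut-free; has cashew, so not tree-nut-free — out
F: has spelt, so not gluten-free — out
G: not usable as a liquid; has peanut, so not peanut-free — no
H: has rolled oats, so not gluten-free; has rice, so not rice-free (and 1 more) — out
I: has pistachio, so not tree-nut-free — no
J: has oat flour, so not gluten-free; has rice flour, so not rice-free — reject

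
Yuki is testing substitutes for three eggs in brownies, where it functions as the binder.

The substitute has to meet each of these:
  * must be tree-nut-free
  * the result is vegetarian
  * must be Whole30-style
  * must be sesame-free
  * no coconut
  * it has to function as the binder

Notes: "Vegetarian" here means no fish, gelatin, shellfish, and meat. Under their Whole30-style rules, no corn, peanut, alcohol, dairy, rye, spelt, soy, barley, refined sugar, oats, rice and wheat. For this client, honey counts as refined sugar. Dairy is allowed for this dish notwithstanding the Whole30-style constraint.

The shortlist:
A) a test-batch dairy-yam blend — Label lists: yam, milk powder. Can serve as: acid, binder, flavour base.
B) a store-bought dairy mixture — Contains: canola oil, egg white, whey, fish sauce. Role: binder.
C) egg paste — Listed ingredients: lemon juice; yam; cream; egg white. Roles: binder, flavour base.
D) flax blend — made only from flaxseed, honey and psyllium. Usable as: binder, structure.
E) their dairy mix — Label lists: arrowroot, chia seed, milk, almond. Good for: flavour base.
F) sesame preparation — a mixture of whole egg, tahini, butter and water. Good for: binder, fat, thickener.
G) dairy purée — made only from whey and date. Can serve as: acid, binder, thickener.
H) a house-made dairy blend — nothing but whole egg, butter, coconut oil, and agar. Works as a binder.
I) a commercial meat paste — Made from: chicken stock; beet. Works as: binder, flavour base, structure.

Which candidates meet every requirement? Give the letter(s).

A: dairy is permitted under the Whole30-style carve-out; nothing else excluded — keep
B: has fish sauce, so not vegetarian — reject
C: dairy is permitted under the Whole30-style carve-out; nothing else excluded — keep
D: has honey, so not Whole30-style — reject
E: not usable as a binder; has almond, so not tree-nut-free — reject
F: has tahini, so not sesame-free — out
G: dairy is permitted under the Whole30-style carve-out; nothing else excluded — OK
H: has coconut oil, so not coconut-free — out
I: has chicken stock, so not vegetarian — reject

A, C, G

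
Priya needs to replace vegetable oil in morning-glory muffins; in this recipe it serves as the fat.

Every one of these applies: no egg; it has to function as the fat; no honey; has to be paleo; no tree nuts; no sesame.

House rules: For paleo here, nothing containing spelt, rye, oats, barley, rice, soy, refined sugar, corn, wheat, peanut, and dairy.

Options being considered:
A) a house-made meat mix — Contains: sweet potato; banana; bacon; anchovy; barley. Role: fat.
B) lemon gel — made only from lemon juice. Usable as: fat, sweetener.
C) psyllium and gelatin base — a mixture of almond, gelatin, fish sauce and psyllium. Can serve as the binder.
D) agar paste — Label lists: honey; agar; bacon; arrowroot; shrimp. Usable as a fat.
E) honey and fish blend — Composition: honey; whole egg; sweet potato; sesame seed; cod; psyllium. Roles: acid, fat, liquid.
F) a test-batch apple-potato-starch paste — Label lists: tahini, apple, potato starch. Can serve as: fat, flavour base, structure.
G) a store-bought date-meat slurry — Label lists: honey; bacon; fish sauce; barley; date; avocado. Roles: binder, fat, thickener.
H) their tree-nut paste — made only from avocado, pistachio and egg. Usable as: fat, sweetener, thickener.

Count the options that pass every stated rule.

A: has barley, so not paleo — reject
B: only lemon juice; none excluded — OK
C: not usable as a fat; has almond, so not tree-nut-free — out
D: has honey, so not honey-free — reject
E: has honey, so not honey-free; has whole egg, so not egg-free (and 1 more) — reject
F: has tahini, so not sesame-free — no
G: has barley, so not paleo; has honey, so not honey-free — out
H: has pistachio, so not tree-nut-free; has egg, so not egg-free — reject

1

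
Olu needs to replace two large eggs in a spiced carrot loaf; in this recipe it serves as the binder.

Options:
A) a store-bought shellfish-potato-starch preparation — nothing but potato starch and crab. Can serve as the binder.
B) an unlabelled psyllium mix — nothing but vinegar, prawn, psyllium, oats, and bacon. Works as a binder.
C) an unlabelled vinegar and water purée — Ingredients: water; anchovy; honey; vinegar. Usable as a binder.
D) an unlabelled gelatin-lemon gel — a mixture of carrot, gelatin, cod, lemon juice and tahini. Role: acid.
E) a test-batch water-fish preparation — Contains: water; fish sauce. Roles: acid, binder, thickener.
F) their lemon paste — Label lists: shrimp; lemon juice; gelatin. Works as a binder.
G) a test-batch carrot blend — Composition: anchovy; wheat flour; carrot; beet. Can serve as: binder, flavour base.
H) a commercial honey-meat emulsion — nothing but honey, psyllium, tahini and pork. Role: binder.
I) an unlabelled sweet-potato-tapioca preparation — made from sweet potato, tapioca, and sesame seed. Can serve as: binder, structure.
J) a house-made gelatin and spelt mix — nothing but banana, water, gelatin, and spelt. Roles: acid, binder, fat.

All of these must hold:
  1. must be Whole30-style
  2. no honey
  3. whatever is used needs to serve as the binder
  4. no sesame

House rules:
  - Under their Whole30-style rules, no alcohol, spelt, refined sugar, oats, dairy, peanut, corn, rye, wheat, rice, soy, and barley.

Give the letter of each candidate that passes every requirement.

A, E, F

A: only crab and potato starch; none excluded — keep
B: has oats, so not Whole30-style — out
C: has honey, so not honey-free — reject
D: not usable as a binder; has tahini, so not sesame-free — out
E: every rule checks out — valid
F: Whole30-style, no honey — valid
G: has wheat flour, so not Whole30-style — no
H: has honey, so not honey-free; has tahini, so not sesame-free — out
I: has sesame seed, so not sesame-free — out
J: has spelt, so not Whole30-style — out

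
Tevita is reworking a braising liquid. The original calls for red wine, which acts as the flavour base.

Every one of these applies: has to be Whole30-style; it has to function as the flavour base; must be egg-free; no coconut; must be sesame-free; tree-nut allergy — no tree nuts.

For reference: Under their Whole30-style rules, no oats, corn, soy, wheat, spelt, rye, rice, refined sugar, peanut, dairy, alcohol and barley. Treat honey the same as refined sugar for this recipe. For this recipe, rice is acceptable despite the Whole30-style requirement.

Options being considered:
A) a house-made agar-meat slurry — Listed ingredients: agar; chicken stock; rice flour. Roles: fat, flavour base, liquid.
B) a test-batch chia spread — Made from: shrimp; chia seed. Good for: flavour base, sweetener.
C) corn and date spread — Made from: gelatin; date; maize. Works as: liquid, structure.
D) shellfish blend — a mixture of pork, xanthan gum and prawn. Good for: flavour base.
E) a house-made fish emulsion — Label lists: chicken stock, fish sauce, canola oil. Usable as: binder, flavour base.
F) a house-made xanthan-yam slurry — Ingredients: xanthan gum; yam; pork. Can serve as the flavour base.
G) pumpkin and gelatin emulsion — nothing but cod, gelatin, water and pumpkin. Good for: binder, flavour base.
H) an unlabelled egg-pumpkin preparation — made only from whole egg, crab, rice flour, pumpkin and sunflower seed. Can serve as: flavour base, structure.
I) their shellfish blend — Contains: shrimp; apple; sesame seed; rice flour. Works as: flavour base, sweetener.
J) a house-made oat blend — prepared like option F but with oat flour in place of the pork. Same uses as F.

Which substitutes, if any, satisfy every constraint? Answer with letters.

A, B, D, E, F, G

A: rice is permitted under the Whole30-style carve-out; nothing else excluded — OK
B: only shrimp and chia seed; none excluded — OK
C: not usable as a flavour base; has maize, so not Whole30-style — reject
D: works as a flavour base, no coconut, no sesame — OK
E: works as a flavour base, no coconut, Whole30-style — OK
F: works as a flavour base, no sesame, no tree nuts — OK
G: works as a flavour base, Whole30-style, no tree nuts — keep
H: has whole egg, so not egg-free — out
I: has sesame seed, so not sesame-free — out
J: has oat flour, so not Whole30-style — out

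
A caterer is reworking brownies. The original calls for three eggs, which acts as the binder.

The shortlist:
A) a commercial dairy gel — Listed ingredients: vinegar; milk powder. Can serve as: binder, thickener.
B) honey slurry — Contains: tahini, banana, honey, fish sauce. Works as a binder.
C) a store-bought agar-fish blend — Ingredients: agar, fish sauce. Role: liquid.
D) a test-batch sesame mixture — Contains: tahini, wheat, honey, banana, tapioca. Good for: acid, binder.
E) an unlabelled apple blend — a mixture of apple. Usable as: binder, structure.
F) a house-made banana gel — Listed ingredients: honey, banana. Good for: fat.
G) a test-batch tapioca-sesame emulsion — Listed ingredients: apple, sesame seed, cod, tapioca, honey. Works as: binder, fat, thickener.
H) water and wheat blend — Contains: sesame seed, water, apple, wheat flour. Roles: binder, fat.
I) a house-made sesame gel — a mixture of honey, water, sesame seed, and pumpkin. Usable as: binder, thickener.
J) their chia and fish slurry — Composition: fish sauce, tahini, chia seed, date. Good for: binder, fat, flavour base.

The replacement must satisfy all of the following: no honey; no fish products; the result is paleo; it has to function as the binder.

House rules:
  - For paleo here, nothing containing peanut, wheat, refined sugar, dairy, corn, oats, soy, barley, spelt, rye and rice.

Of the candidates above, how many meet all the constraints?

A: has milk powder, so not paleo — no
B: has honey, so not honey-free; has fish sauce, so not fish-free — out
C: not usable as a binder; has fish sauce, so not fish-free — out
D: has wheat, so not paleo; has honey, so not honey-free — reject
E: only apple; none excluded — OK
F: not usable as a binder; has honey, so not honey-free — reject
G: has honey, so not honey-free; has cod, so not fish-free — no
H: has wheat flour, so not paleo — no
I: has honey, so not honey-free — no
J: has fish sauce, so not fish-free — out

1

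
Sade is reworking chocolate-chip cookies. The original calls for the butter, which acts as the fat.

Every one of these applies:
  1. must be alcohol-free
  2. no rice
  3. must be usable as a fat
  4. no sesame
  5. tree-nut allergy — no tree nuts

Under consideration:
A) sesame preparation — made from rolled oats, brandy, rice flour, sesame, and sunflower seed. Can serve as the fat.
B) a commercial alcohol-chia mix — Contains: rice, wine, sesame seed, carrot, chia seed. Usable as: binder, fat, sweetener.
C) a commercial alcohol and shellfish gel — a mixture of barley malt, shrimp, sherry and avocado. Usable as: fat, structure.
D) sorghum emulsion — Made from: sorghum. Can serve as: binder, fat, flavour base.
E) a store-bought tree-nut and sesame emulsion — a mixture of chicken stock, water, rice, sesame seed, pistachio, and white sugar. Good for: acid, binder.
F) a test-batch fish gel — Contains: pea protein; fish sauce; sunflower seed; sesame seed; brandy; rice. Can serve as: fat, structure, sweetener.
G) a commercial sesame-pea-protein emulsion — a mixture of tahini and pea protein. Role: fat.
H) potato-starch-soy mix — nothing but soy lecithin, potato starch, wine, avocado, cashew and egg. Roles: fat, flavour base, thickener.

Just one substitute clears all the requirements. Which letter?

A: has rice flour, so not rice-free; has sesame, so not sesame-free (and 1 more) — no
B: has rice, so not rice-free; has sesame seed, so not sesame-free (and 1 more) — no
C: has sherry, so not alcohol-free — out
D: works as a fat, no sesame, no rice — OK
E: not usable as a fat; has rice, so not rice-free (and 2 more) — out
F: has rice, so not rice-free; has sesame seed, so not sesame-free (and 1 more) — out
G: has tahini, so not sesame-free — no
H: has wine, so not alcohol-free; has cashew, so not tree-nut-free — out

D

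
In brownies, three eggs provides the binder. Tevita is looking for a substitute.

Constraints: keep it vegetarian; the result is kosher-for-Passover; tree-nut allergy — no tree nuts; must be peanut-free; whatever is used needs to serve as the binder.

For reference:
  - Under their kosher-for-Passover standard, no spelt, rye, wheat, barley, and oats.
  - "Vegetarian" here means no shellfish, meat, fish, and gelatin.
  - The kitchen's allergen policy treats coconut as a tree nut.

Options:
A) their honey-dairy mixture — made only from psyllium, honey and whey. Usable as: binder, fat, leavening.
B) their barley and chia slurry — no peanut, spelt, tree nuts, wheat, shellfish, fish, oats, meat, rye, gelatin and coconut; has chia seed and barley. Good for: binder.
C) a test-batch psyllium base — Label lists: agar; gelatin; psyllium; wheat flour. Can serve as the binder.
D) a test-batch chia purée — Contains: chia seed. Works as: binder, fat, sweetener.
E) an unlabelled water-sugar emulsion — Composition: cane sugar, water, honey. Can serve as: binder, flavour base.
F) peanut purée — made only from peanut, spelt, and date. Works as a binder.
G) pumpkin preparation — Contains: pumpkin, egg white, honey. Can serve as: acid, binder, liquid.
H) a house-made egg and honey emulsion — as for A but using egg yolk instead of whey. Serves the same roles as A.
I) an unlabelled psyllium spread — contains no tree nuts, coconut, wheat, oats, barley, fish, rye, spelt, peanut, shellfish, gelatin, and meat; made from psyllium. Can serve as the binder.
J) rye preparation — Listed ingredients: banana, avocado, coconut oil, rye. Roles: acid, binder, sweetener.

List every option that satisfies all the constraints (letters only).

A, D, E, G, H, I

A: only whey, honey and psyllium; none excluded — OK
B: has barley, so not kosher-for-Passover — out
C: has wheat flour, so not kosher-for-Passover; has gelatin, so not vegetarian — out
D: nothing on the exclusion list — OK
E: all constraints satisfied — keep
F: has spelt, so not kosher-for-Passover; has peanut, so not peanut-free — out
G: only egg white, honey, and pumpkin; none excluded — keep
H: all constraints satisfied — valid
I: works as a binder, kosher-for-Passover, no peanut — keep
J: has rye, so not kosher-for-Passover; has coconut oil, so not tree-nut-free — out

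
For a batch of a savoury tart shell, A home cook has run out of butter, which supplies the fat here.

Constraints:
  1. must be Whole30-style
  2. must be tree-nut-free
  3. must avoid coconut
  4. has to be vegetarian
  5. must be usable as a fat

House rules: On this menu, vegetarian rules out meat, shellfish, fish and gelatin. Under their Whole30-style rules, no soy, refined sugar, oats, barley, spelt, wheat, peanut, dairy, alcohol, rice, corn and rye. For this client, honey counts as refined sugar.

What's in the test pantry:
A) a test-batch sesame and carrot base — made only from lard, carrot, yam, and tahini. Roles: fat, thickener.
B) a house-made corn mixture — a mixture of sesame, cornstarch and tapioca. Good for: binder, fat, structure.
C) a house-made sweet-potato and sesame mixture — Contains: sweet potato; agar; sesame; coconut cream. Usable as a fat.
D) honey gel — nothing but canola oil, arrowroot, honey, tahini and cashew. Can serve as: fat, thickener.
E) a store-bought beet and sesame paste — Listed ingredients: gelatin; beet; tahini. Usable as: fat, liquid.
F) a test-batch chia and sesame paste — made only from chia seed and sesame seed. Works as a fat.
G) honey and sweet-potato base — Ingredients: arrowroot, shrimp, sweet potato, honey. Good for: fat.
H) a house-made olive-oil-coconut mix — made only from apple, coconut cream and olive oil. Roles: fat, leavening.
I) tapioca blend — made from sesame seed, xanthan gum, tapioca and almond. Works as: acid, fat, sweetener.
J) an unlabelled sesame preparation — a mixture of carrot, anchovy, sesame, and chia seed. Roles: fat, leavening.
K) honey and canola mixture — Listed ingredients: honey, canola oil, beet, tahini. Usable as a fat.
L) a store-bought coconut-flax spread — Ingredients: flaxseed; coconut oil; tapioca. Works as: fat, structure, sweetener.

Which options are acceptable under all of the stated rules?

A: has lard, so not vegetarian — reject
B: has cornstarch, so not Whole30-style — no
C: has coconut cream, so not coconut-free — no
D: has honey, so not Whole30-style; has cashew, so not tree-nut-free — no
E: has gelatin, so not vegetarian — reject
F: only sesame seed and chia seed; none excluded — valid
G: has shrimp, so not vegetarian; has honey, so not Whole30-style — out
H: has coconut cream, so not coconut-free — reject
I: has almond, so not tree-nut-free — out
J: has anchovy, so not vegetarian — reject
K: has honey, so not Whole30-style — reject
L: has coconut oil, so not coconut-free — no

F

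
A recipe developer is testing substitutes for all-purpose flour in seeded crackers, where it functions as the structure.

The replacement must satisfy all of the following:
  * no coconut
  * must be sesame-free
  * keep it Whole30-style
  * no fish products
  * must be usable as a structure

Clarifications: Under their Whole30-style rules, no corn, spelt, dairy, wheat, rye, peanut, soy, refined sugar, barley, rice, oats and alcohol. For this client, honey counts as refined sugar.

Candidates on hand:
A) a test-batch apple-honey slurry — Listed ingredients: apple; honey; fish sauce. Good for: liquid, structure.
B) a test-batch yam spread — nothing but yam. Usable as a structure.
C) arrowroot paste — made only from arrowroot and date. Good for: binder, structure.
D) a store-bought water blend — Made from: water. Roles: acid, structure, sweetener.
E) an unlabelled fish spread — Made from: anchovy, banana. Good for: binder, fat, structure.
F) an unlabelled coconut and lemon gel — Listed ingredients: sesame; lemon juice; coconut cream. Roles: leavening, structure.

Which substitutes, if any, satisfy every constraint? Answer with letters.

A: has honey, so not Whole30-style; has fish sauce, so not fish-free — reject
B: every rule checks out — keep
C: Whole30-style, no coconut — keep
D: all constraints satisfied — keep
E: has anchovy, so not fish-free — reject
F: has coconut cream, so not coconut-free; has sesame, so not sesame-free — no

B, C, D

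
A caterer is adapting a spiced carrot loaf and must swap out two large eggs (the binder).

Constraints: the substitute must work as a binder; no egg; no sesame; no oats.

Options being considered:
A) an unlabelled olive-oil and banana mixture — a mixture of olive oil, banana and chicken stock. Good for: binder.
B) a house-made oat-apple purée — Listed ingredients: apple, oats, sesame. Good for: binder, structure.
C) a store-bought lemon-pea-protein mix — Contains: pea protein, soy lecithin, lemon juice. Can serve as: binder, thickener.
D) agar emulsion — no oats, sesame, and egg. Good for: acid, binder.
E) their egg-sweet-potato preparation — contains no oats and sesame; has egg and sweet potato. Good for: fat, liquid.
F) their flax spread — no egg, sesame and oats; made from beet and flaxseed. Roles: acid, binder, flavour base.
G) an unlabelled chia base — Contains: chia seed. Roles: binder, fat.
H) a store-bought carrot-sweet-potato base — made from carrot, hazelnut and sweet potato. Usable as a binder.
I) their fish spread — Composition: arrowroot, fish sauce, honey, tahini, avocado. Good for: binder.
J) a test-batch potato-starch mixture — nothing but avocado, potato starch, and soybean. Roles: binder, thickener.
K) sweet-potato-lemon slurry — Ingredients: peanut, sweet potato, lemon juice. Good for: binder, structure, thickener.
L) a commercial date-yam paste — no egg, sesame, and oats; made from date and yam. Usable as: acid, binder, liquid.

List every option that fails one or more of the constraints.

A: no sesame, no oats — keep
B: has oats, so not oat-free; has sesame, so not sesame-free — reject
C: works as a binder, no egg, no sesame — valid
D: works as a binder, no egg, no sesame — OK
E: not usable as a binder; has egg, so not egg-free — no
F: works as a binder, no oats, no sesame — keep
G: no egg, no oats — keep
H: every rule checks out — valid
I: has tahini, so not sesame-free — out
J: nothing on the exclusion list — valid
K: only peanut, sweet potato, and lemon juice; none excluded — keep
L: works as a binder, no egg, no sesame — valid

B, E, I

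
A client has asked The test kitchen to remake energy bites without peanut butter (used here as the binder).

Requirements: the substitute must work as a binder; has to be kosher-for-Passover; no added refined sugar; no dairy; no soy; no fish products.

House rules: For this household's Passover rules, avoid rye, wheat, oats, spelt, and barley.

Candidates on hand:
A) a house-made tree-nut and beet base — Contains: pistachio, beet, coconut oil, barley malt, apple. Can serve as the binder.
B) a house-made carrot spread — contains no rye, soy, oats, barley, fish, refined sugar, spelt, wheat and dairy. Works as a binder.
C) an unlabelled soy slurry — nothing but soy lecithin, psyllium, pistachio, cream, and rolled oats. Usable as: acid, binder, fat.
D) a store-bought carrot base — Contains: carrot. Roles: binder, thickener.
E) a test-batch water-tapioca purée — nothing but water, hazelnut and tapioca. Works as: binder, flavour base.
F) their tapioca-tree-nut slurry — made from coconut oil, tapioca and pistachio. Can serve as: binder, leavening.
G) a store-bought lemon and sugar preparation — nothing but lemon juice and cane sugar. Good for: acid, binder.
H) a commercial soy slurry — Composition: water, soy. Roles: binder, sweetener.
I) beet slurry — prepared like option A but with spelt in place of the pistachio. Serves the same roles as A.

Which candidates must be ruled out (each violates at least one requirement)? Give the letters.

A, C, G, H, I

A: has barley malt, so not kosher-for-Passover — out
B: no dairy, no fish — OK
C: has rolled oats, so not kosher-for-Passover; has cream, so not dairy-free (and 1 more) — no
D: no refined sugar, no dairy — valid
E: kosher-for-Passover, no refined sugar — keep
F: only coconut oil, pistachio, and tapioca; none excluded — OK
G: has cane sugar, so not no-added-sugar — reject
H: has soy, so not soy-free — out
I: has barley malt, so not kosher-for-Passover — no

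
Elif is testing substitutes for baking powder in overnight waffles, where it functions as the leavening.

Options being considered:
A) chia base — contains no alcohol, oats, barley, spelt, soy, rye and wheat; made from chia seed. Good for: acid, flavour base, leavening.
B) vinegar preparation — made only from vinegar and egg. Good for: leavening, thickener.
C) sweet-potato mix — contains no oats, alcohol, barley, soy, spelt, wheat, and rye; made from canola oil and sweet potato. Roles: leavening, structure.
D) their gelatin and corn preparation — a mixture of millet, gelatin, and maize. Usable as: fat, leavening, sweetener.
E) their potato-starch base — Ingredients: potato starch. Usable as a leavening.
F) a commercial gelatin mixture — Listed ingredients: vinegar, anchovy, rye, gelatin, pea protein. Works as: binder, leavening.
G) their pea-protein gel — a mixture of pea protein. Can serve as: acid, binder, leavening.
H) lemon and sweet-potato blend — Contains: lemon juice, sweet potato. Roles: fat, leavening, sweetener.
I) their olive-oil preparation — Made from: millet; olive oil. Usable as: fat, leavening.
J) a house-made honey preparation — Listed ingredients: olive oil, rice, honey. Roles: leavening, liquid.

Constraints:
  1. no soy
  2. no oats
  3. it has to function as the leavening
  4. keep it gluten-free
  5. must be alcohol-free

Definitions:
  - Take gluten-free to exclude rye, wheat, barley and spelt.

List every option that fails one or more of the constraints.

A: every rule checks out — valid
B: only egg and vinegar; none excluded — keep
C: every rule checks out — valid
D: all constraints satisfied — OK
E: all constraints satisfied — keep
F: has rye, so not gluten-free — out
G: no soy, no alcohol — OK
H: works as a leavening, no alcohol, no oats — valid
I: all constraints satisfied — valid
J: only honey, rice and olive oil; none excluded — valid

F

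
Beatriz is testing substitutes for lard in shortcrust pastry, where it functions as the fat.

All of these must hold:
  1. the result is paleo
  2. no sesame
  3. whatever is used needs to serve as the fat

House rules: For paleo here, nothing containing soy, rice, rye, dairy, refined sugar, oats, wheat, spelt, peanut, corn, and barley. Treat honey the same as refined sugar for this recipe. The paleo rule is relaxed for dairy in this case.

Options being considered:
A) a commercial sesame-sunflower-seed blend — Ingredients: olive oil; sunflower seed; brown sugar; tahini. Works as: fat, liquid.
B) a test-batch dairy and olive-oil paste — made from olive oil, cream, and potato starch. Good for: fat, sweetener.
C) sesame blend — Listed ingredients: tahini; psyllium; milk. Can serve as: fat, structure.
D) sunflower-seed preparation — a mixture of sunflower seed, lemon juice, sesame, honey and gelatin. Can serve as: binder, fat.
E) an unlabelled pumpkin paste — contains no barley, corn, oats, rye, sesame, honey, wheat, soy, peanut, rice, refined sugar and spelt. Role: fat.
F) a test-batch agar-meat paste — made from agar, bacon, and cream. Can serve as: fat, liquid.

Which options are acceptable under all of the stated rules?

A: has brown sugar, so not paleo; has tahini, so not sesame-free — no
B: dairy is permitted under the paleo carve-out; nothing else excluded — valid
C: has tahini, so not sesame-free — reject
D: has honey, so not paleo; has sesame, so not sesame-free — out
E: nothing on the exclusion list — OK
F: dairy is permitted under the paleo carve-out; nothing else excluded — valid

B, E, F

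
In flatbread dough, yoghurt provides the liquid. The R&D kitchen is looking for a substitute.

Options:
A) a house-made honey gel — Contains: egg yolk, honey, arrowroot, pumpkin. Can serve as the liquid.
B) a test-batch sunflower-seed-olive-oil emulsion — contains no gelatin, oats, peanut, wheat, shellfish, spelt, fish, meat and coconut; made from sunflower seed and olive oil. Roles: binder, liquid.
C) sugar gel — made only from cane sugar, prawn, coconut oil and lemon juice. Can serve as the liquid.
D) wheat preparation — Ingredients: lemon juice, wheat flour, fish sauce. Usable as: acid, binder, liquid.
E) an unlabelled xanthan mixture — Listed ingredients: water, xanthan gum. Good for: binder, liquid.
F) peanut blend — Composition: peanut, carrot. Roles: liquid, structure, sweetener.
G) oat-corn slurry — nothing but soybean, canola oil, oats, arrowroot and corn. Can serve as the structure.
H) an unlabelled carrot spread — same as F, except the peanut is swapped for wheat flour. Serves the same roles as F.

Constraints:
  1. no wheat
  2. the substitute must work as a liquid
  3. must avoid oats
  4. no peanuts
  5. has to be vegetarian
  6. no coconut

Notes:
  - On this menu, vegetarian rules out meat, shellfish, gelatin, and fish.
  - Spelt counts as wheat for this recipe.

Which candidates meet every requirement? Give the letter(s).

A, B, E

A: every rule checks out — OK
B: no coconut, vegetarian — OK
C: has prawn, so not vegetarian; has coconut oil, so not coconut-free — reject
D: has fish sauce, so not vegetarian; has wheat flour, so not wheat-free — reject
E: nothing on the exclusion list — OK
F: has peanut, so not peanut-free — out
G: not usable as a liquid; has oats, so not oat-free — reject
H: has wheat flour, so not wheat-free — reject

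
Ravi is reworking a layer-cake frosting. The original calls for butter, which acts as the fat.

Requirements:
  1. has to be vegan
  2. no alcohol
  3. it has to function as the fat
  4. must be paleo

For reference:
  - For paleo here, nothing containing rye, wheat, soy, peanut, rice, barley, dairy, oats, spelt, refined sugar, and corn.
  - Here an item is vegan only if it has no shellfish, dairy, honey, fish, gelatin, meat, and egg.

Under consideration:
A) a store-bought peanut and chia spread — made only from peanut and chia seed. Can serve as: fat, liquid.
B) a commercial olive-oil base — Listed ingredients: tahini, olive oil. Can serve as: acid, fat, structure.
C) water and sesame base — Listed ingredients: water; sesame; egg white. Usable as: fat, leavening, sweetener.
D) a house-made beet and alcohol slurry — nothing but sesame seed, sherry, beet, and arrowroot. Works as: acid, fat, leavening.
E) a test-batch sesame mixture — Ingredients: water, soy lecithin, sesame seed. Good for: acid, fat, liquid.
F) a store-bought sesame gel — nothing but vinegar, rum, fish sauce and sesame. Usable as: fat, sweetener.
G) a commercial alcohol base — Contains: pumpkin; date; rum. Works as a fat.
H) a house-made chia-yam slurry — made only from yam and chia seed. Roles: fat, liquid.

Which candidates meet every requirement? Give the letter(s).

A: has peanut, so not paleo — no
B: no alcohol, paleo — valid
C: has egg white, so not vegan — reject
D: has sherry, so not alcohol-free — out
E: has soy lecithin, so not paleo — no
F: has fish sauce, so not vegan; has rum, so not alcohol-free — no
G: has rum, so not alcohol-free — out
H: only yam and chia seed; none excluded — valid

B, H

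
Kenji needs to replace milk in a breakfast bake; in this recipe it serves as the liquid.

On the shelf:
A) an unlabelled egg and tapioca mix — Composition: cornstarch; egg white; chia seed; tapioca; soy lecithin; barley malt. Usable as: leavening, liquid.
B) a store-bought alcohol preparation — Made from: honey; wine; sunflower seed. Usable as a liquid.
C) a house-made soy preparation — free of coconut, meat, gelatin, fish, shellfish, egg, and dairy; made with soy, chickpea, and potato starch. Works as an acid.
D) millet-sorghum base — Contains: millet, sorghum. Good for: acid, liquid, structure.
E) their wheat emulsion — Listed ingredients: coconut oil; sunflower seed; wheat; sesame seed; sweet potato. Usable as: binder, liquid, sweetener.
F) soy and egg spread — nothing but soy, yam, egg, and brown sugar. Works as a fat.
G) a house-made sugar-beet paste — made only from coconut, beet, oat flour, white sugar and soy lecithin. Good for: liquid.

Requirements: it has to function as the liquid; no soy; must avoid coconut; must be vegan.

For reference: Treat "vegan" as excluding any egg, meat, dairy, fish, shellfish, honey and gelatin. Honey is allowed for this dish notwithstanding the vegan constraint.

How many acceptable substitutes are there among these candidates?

A: has egg white, so not vegan; has soy lecithin, so not soy-free — out
B: honey is permitted under the vegan carve-out; nothing else excluded — OK
C: not usable as a liquid; has soy, so not soy-free — no
D: only sorghum and millet; none excluded — keep
E: has coconut oil, so not coconut-free — out
F: not usable as a liquid; has egg, so not vegan (and 1 more) — no
G: has soy lecithin, so not soy-free; has coconut, so not coconut-free — reject

2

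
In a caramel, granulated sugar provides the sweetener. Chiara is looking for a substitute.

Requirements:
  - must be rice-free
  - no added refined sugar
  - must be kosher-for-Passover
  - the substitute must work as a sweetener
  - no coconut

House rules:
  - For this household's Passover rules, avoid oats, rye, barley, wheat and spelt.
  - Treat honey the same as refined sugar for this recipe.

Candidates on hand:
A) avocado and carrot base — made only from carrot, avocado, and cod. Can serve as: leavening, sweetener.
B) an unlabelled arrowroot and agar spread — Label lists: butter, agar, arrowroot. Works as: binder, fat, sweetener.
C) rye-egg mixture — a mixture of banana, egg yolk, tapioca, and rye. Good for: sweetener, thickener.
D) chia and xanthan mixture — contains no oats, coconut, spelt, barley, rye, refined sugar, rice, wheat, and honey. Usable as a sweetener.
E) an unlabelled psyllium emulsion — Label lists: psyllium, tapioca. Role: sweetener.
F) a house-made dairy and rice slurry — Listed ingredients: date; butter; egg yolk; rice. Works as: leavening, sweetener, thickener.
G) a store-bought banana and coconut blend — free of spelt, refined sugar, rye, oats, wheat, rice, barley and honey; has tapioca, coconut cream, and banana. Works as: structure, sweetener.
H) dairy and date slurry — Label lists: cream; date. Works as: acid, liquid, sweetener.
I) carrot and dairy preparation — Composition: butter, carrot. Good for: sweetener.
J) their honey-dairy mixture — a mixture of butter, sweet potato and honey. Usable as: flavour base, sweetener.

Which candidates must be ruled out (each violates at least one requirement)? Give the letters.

A: works as a sweetener, no rice, no-added-sugar — OK
B: all constraints satisfied — keep
C: has rye, so not kosher-for-Passover — reject
D: works as a sweetener, no-added-sugar, kosher-for-Passover — valid
E: all constraints satisfied — OK
F: has rice, so not rice-free — no
G: has coconut cream, so not coconut-free — no
H: only cream and date; none excluded — OK
I: all constraints satisfied — keep
J: has honey, so not no-added-sugar — out

C, F, G, J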